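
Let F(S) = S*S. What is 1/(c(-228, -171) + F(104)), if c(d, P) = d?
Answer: 1/10588 ≈ 9.4447e-5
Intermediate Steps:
F(S) = S²
1/(c(-228, -171) + F(104)) = 1/(-228 + 104²) = 1/(-228 + 10816) = 1/10588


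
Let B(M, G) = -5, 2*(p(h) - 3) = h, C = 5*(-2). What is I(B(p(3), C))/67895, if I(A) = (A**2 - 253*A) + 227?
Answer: 41/1835 ≈ 0.022343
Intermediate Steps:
C = -10
p(h) = 3 + h/2
I(A) = 227 + A**2 - 253*A
I(B(p(3), C))/67895 = (227 + (-5)**2 - 253*(-5))/67895 = (227 + 25 + 1265)*(1/67895) = 1517*(1/67895) = 41/1835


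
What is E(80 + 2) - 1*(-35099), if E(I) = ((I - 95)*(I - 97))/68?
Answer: 2386927/68 ≈ 35102.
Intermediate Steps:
E(I) = (-97 + I)*(-95 + I)/68 (E(I) = ((-95 + I)*(-97 + I))*(1/68) = ((-97 + I)*(-95 + I))*(1/68) = (-97 + I)*(-95 + I)/68)
E(80 + 2) - 1*(-35099) = (9215/68 - 48*(80 + 2)/17 + (80 + 2)**2/68) - 1*(-35099) = (9215/68 - 48/17*82 + (1/68)*82**2) + 35099 = (9215/68 - 3936/17 + (1/68)*6724) + 35099 = (9215/68 - 3936/17 + 1681/17) + 35099 = 195/68 + 35099 = 2386927/68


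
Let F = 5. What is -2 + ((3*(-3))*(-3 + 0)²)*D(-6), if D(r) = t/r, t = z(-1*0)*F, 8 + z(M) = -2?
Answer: -677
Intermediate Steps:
z(M) = -10 (z(M) = -8 - 2 = -10)
t = -50 (t = -10*5 = -50)
D(r) = -50/r
-2 + ((3*(-3))*(-3 + 0)²)*D(-6) = -2 + ((3*(-3))*(-3 + 0)²)*(-50/(-6)) = -2 + (-9*(-3)²)*(-50*(-⅙)) = -2 - 9*9*(25/3) = -2 - 81*25/3 = -2 - 675 = -677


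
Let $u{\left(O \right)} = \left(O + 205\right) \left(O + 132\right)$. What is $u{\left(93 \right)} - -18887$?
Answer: $85937$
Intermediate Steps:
$u{\left(O \right)} = \left(132 + O\right) \left(205 + O\right)$ ($u{\left(O \right)} = \left(205 + O\right) \left(132 + O\right) = \left(132 + O\right) \left(205 + O\right)$)
$u{\left(93 \right)} - -18887 = \left(27060 + 93^{2} + 337 \cdot 93\right) - -18887 = \left(27060 + 8649 + 31341\right) + 18887 = 67050 + 18887 = 85937$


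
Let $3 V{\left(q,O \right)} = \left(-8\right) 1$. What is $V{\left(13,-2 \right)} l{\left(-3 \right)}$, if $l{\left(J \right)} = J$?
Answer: $8$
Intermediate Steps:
$V{\left(q,O \right)} = - \frac{8}{3}$ ($V{\left(q,O \right)} = \frac{\left(-8\right) 1}{3} = \frac{1}{3} \left(-8\right) = - \frac{8}{3}$)
$V{\left(13,-2 \right)} l{\left(-3 \right)} = \left(- \frac{8}{3}\right) \left(-3\right) = 8$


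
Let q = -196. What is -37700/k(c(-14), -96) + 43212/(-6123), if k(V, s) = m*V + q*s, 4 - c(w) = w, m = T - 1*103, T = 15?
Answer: -6252989/676356 ≈ -9.2451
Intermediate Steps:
m = -88 (m = 15 - 1*103 = 15 - 103 = -88)
c(w) = 4 - w
k(V, s) = -196*s - 88*V (k(V, s) = -88*V - 196*s = -196*s - 88*V)
-37700/k(c(-14), -96) + 43212/(-6123) = -37700/(-196*(-96) - 88*(4 - 1*(-14))) + 43212/(-6123) = -37700/(18816 - 88*(4 + 14)) + 43212*(-1/6123) = -37700/(18816 - 88*18) - 1108/157 = -37700/(18816 - 1584) - 1108/157 = -37700/17232 - 1108/157 = -37700*1/17232 - 1108/157 = -9425/4308 - 1108/157 = -6252989/676356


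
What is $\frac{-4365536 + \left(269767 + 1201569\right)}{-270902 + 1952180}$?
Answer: $- \frac{1447100}{840639} \approx -1.7214$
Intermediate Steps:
$\frac{-4365536 + \left(269767 + 1201569\right)}{-270902 + 1952180} = \frac{-4365536 + 1471336}{1681278} = \left(-2894200\right) \frac{1}{1681278} = - \frac{1447100}{840639}$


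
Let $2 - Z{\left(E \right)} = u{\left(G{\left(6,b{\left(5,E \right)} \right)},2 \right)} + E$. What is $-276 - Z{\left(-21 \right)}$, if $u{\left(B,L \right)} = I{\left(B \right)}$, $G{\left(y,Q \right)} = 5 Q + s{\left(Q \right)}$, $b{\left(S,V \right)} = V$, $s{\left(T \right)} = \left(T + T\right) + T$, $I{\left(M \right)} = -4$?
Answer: $-303$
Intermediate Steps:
$s{\left(T \right)} = 3 T$ ($s{\left(T \right)} = 2 T + T = 3 T$)
$G{\left(y,Q \right)} = 8 Q$ ($G{\left(y,Q \right)} = 5 Q + 3 Q = 8 Q$)
$u{\left(B,L \right)} = -4$
$Z{\left(E \right)} = 6 - E$ ($Z{\left(E \right)} = 2 - \left(-4 + E\right) = 6 - E$)
$-276 - Z{\left(-21 \right)} = -276 - \left(6 - -21\right) = -276 - \left(6 + 21\right) = -276 - 27 = -303$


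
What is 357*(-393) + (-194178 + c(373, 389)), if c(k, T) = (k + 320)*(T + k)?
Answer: 193587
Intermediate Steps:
c(k, T) = (320 + k)*(T + k)
357*(-393) + (-194178 + c(373, 389)) = 357*(-393) + (-194178 + (373² + 320*389 + 320*373 + 389*373)) = -140301 + (-194178 + (139129 + 124480 + 119360 + 145097)) = -140301 + (-194178 + 528066) = -140301 + 333888 = 193587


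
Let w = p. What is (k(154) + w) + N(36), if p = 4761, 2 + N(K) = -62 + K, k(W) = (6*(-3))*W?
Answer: 1961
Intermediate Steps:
k(W) = -18*W
N(K) = -64 + K (N(K) = -2 + (-62 + K) = -64 + K)
w = 4761
(k(154) + w) + N(36) = (-18*154 + 4761) + (-64 + 36) = (-2772 + 4761) - 28 = 1989 - 28 = 1961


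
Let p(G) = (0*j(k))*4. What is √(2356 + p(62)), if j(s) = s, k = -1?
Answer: 2*√589 ≈ 48.539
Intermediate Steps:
p(G) = 0 (p(G) = (0*(-1))*4 = 0*4 = 0)
√(2356 + p(62)) = √(2356 + 0) = √2356 = 2*√589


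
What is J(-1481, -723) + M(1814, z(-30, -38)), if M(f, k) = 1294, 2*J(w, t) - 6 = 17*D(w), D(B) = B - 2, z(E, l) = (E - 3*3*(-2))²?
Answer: -22617/2 ≈ -11309.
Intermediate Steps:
z(E, l) = (18 + E)² (z(E, l) = (E - 9*(-2))² = (E + 18)² = (18 + E)²)
D(B) = -2 + B
J(w, t) = -14 + 17*w/2 (J(w, t) = 3 + (17*(-2 + w))/2 = 3 + (-34 + 17*w)/2 = 3 + (-17 + 17*w/2) = -14 + 17*w/2)
J(-1481, -723) + M(1814, z(-30, -38)) = (-14 + (17/2)*(-1481)) + 1294 = (-14 - 25177/2) + 1294 = -25205/2 + 1294 = -22617/2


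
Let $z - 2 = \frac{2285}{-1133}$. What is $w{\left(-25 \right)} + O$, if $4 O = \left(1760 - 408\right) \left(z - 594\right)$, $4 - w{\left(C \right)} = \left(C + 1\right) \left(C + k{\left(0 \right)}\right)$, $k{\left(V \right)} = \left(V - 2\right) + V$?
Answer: $- \frac{228210750}{1133} \approx -2.0142 \cdot 10^{5}$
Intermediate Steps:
$z = - \frac{19}{1133}$ ($z = 2 + \frac{2285}{-1133} = 2 + 2285 \left(- \frac{1}{1133}\right) = 2 - \frac{2285}{1133} = - \frac{19}{1133} \approx -0.01677$)
$k{\left(V \right)} = -2 + 2 V$ ($k{\left(V \right)} = \left(-2 + V\right) + V = -2 + 2 V$)
$w{\left(C \right)} = 4 - \left(1 + C\right) \left(-2 + C\right)$ ($w{\left(C \right)} = 4 - \left(C + 1\right) \left(C + \left(-2 + 2 \cdot 0\right)\right) = 4 - \left(1 + C\right) \left(C + \left(-2 + 0\right)\right) = 4 - \left(1 + C\right) \left(C - 2\right) = 4 - \left(1 + C\right) \left(-2 + C\right)$)
$O = - \frac{227481098}{1133}$ ($O = \frac{\left(1760 - 408\right) \left(- \frac{19}{1133} - 594\right)}{4} = \frac{1352 \left(- \frac{673021}{1133}\right)}{4} = \frac{1}{4} \left(- \frac{909924392}{1133}\right) = - \frac{227481098}{1133} \approx -2.0078 \cdot 10^{5}$)
$w{\left(-25 \right)} + O = \left(6 - 25 - \left(-25\right)^{2}\right) - \frac{227481098}{1133} = \left(6 - 25 - 625\right) - \frac{227481098}{1133} = -644 - \frac{227481098}{1133} = - \frac{228210750}{1133}$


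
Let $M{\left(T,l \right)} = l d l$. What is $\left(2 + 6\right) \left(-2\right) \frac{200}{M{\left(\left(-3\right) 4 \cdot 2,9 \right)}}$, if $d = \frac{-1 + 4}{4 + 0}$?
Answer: $- \frac{12800}{243} \approx -52.675$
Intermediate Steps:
$d = \frac{3}{4} \approx 0.75$
$M{\left(T,l \right)} = \frac{3 l^{2}}{4}$ ($M{\left(T,l \right)} = l \frac{3}{4} l = \frac{3 l}{4} l = \frac{3 l^{2}}{4}$)
$\left(2 + 6\right) \left(-2\right) \frac{200}{M{\left(\left(-3\right) 4 \cdot 2,9 \right)}} = \left(2 + 6\right) \left(-2\right) \frac{200}{\frac{3}{4} \cdot 9^{2}} = 8 \left(-2\right) \frac{200}{\frac{3}{4} \cdot 81} = - 16 \frac{200}{\frac{243}{4}} = - 16 \cdot 200 \cdot \frac{4}{243} = \left(-16\right) \frac{800}{243} = - \frac{12800}{243}$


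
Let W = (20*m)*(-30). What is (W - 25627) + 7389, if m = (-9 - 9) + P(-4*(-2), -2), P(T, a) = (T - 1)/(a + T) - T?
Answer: -3338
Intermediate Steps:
P(T, a) = -T + (-1 + T)/(T + a) (P(T, a) = (-1 + T)/(T + a) - T = -T + (-1 + T)/(T + a))
m = -149/6 (m = (-9 - 9) + (-1 - 4*(-2) - (-4*(-2))² - 1*(-4*(-2))*(-2))/(-4*(-2) - 2) = -18 + (-1 + 8 - 1*8² - 1*8*(-2))/(8 - 2) = -18 + (-1 + 8 - 1*64 + 16)/6 = -18 + (-1 + 8 - 64 + 16)/6 = -18 + (⅙)*(-41) = -18 - 41/6 = -149/6 ≈ -24.833)
W = 14900 (W = (20*(-149/6))*(-30) = -1490/3*(-30) = 14900)
(W - 25627) + 7389 = (14900 - 25627) + 7389 = -10727 + 7389 = -3338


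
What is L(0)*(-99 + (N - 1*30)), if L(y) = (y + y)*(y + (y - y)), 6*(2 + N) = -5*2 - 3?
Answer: 0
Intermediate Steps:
N = -25/6 (N = -2 + (-5*2 - 3)/6 = -2 + (-10 - 3)/6 = -2 + (1/6)*(-13) = -2 - 13/6 = -25/6 ≈ -4.1667)
L(y) = 2*y**2 (L(y) = (2*y)*(y + 0) = (2*y)*y = 2*y**2)
L(0)*(-99 + (N - 1*30)) = (2*0**2)*(-99 + (-25/6 - 1*30)) = (2*0)*(-99 + (-25/6 - 30)) = 0*(-99 - 205/6) = 0*(-799/6) = 0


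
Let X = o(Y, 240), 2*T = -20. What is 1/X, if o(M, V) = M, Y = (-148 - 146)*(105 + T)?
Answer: -1/27930 ≈ -3.5804e-5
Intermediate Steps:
T = -10 (T = (1/2)*(-20) = -10)
Y = -27930 (Y = (-148 - 146)*(105 - 10) = -294*95 = -27930)
X = -27930
1/X = 1/(-27930) = -1/27930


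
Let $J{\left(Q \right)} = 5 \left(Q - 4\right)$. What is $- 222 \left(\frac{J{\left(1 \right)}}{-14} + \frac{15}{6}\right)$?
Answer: $- \frac{5550}{7} \approx -792.86$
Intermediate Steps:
$J{\left(Q \right)} = -20 + 5 Q$ ($J{\left(Q \right)} = 5 \left(-4 + Q\right) = -20 + 5 Q$)
$- 222 \left(\frac{J{\left(1 \right)}}{-14} + \frac{15}{6}\right) = - 222 \left(\frac{-20 + 5 \cdot 1}{-14} + \frac{15}{6}\right) = - 222 \left(\left(-20 + 5\right) \left(- \frac{1}{14}\right) + 15 \cdot \frac{1}{6}\right) = - 222 \left(\left(-15\right) \left(- \frac{1}{14}\right) + \frac{5}{2}\right) = - 222 \left(\frac{15}{14} + \frac{5}{2}\right) = \left(-222\right) \frac{25}{7} = - \frac{5550}{7}$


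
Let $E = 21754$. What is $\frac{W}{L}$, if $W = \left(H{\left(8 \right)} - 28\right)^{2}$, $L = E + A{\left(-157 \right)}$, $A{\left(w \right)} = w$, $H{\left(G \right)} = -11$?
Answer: $\frac{507}{7199} \approx 0.070426$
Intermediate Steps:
$L = 21597$ ($L = 21754 - 157 = 21597$)
$W = 1521$ ($W = \left(-11 - 28\right)^{2} = \left(-39\right)^{2} = 1521$)
$\frac{W}{L} = \frac{1521}{21597} = 1521 \cdot \frac{1}{21597} = \frac{507}{7199}$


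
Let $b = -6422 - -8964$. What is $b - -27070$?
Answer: $29612$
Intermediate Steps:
$b = 2542$ ($b = -6422 + 8964 = 2542$)
$b - -27070 = 2542 - -27070 = 2542 + 27070 = 29612$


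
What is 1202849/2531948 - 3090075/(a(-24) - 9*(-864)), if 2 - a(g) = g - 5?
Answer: -7814518573957/19766918036 ≈ -395.33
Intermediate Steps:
a(g) = 7 - g (a(g) = 2 - (g - 5) = 2 - (-5 + g) = 2 + (5 - g) = 7 - g)
1202849/2531948 - 3090075/(a(-24) - 9*(-864)) = 1202849/2531948 - 3090075/((7 - 1*(-24)) - 9*(-864)) = 1202849*(1/2531948) - 3090075/((7 + 24) + 7776) = 1202849/2531948 - 3090075/(31 + 7776) = 1202849/2531948 - 3090075/7807 = -7814518573957/19766918036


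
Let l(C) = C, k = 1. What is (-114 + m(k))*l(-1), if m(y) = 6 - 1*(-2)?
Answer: 106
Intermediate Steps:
m(y) = 8 (m(y) = 6 + 2 = 8)
(-114 + m(k))*l(-1) = (-114 + 8)*(-1) = -106*(-1) = 106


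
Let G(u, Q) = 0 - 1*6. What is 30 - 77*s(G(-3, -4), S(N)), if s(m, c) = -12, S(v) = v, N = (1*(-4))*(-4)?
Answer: 954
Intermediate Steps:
G(u, Q) = -6 (G(u, Q) = 0 - 6 = -6)
N = 16 (N = -4*(-4) = 16)
30 - 77*s(G(-3, -4), S(N)) = 30 - 77*(-12) = 30 + 924 = 954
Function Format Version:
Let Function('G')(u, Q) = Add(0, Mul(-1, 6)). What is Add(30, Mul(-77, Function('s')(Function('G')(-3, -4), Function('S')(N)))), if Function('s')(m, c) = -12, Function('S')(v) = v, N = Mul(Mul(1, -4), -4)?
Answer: 954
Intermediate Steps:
Function('G')(u, Q) = -6 (Function('G')(u, Q) = Add(0, -6) = -6)
N = 16 (N = Mul(-4, -4) = 16)
Add(30, Mul(-77, Function('s')(Function('G')(-3, -4), Function('S')(N)))) = Add(30, Mul(-77, -12)) = Add(30, 924) = 954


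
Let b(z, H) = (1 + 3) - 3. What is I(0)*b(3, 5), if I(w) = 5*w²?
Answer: 0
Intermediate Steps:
b(z, H) = 1 (b(z, H) = 4 - 3 = 1)
I(0)*b(3, 5) = (5*0²)*1 = (5*0)*1 = 0*1 = 0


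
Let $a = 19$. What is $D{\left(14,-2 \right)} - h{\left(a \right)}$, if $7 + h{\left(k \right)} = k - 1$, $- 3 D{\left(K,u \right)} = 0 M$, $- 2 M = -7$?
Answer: $-11$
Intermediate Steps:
$M = \frac{7}{2}$ ($M = \left(- \frac{1}{2}\right) \left(-7\right) = \frac{7}{2} \approx 3.5$)
$D{\left(K,u \right)} = 0$ ($D{\left(K,u \right)} = - \frac{0 \cdot \frac{7}{2}}{3} = \left(- \frac{1}{3}\right) 0 = 0$)
$h{\left(k \right)} = -8 + k$ ($h{\left(k \right)} = -7 + \left(k - 1\right) = -7 + \left(-1 + k\right) = -8 + k$)
$D{\left(14,-2 \right)} - h{\left(a \right)} = 0 - \left(-8 + 19\right) = 0 - 11 = -11$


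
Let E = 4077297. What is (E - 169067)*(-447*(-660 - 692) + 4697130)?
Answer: 20719379731020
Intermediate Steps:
(E - 169067)*(-447*(-660 - 692) + 4697130) = (4077297 - 169067)*(-447*(-660 - 692) + 4697130) = 3908230*(-447*(-1352) + 4697130) = 3908230*(604344 + 4697130) = 3908230*5301474 = 20719379731020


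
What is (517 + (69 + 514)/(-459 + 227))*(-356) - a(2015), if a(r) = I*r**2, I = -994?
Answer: 234069468571/58 ≈ 4.0357e+9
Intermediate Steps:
a(r) = -994*r**2
(517 + (69 + 514)/(-459 + 227))*(-356) - a(2015) = (517 + (69 + 514)/(-459 + 227))*(-356) - (-994)*2015**2 = (517 + 583/(-232))*(-356) - (-994)*4060225 = (517 + 583*(-1/232))*(-356) - 1*(-4035863650) = (517 - 583/232)*(-356) + 4035863650 = (119361/232)*(-356) + 4035863650 = -10623129/58 + 4035863650 = 234069468571/58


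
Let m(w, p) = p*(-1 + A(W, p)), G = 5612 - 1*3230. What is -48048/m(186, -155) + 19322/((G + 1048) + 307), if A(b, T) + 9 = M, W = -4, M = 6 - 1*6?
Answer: -74803138/2896175 ≈ -25.828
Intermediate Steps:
M = 0 (M = 6 - 6 = 0)
A(b, T) = -9 (A(b, T) = -9 + 0 = -9)
G = 2382 (G = 5612 - 3230 = 2382)
m(w, p) = -10*p (m(w, p) = p*(-1 - 9) = p*(-10) = -10*p)
-48048/m(186, -155) + 19322/((G + 1048) + 307) = -48048/((-10*(-155))) + 19322/((2382 + 1048) + 307) = -48048/1550 + 19322/(3430 + 307) = -48048*1/1550 + 19322/3737 = -24024/775 + 19322*(1/3737) = -24024/775 + 19322/3737 = -74803138/2896175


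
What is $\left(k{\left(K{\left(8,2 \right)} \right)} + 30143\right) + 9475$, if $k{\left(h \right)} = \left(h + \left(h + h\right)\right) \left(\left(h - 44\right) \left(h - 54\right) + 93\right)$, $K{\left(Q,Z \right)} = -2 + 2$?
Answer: $39618$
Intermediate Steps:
$K{\left(Q,Z \right)} = 0$
$k{\left(h \right)} = 3 h \left(93 + \left(-54 + h\right) \left(-44 + h\right)\right)$ ($k{\left(h \right)} = \left(h + 2 h\right) \left(\left(-44 + h\right) \left(-54 + h\right) + 93\right) = 3 h \left(\left(-54 + h\right) \left(-44 + h\right) + 93\right) = 3 h \left(93 + \left(-54 + h\right) \left(-44 + h\right)\right)$)
$\left(k{\left(K{\left(8,2 \right)} \right)} + 30143\right) + 9475 = \left(3 \cdot 0 \left(2469 + 0^{2} - 0\right) + 30143\right) + 9475 = \left(3 \cdot 0 \left(2469 + 0 + 0\right) + 30143\right) + 9475 = \left(3 \cdot 0 \cdot 2469 + 30143\right) + 9475 = \left(0 + 30143\right) + 9475 = 30143 + 9475 = 39618$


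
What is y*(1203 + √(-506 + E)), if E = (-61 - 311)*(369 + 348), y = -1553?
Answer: -1868259 - 1553*I*√267230 ≈ -1.8683e+6 - 8.0281e+5*I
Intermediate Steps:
E = -266724 (E = -372*717 = -266724)
y*(1203 + √(-506 + E)) = -1553*(1203 + √(-506 - 266724)) = -1553*(1203 + √(-267230)) = -1553*(1203 + I*√267230) = -1868259 - 1553*I*√267230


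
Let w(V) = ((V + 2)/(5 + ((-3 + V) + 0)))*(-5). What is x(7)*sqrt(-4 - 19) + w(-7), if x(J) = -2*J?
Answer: -5 - 14*I*sqrt(23) ≈ -5.0 - 67.142*I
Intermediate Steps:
w(V) = -5 (w(V) = ((2 + V)/(5 + (-3 + V)))*(-5) = ((2 + V)/(2 + V))*(-5) = 1*(-5) = -5)
x(7)*sqrt(-4 - 19) + w(-7) = (-2*7)*sqrt(-4 - 19) - 5 = -14*I*sqrt(23) - 5 = -5 - 14*I*sqrt(23)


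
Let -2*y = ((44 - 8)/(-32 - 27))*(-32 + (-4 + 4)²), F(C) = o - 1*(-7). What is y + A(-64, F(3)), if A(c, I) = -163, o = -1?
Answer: -10193/59 ≈ -172.76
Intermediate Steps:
F(C) = 6 (F(C) = -1 - 1*(-7) = -1 + 7 = 6)
y = -576/59 (y = -(44 - 8)/(-32 - 27)*(-32 + (-4 + 4)²)/2 = -36/(-59)*(-32 + 0²)/2 = -36*(-1/59)*(-32 + 0)/2 = -(-18)*(-32)/59 = -½*1152/59 = -576/59 ≈ -9.7627)
y + A(-64, F(3)) = -576/59 - 163 = -10193/59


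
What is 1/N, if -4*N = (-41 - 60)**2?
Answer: -4/10201 ≈ -0.00039212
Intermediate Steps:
N = -10201/4 (N = -(-41 - 60)**2/4 = -1/4*(-101)**2 = -1/4*10201 = -10201/4 ≈ -2550.3)
1/N = 1/(-10201/4) = -4/10201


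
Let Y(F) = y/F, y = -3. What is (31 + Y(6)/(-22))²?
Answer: 1863225/1936 ≈ 962.41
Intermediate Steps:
Y(F) = -3/F
(31 + Y(6)/(-22))² = (31 - 3/6/(-22))² = (31 - 3*⅙*(-1/22))² = (31 - ½*(-1/22))² = (31 + 1/44)² = (1365/44)² = 1863225/1936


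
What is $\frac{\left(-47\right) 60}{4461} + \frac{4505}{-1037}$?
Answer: $- \frac{451395}{90707} \approx -4.9764$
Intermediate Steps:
$\frac{\left(-47\right) 60}{4461} + \frac{4505}{-1037} = \left(-2820\right) \frac{1}{4461} + 4505 \left(- \frac{1}{1037}\right) = - \frac{940}{1487} - \frac{265}{61} = - \frac{451395}{90707}$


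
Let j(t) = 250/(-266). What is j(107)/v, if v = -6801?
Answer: 125/904533 ≈ 0.00013819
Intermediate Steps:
j(t) = -125/133 (j(t) = 250*(-1/266) = -125/133)
j(107)/v = -125/133/(-6801) = -125/133*(-1/6801) = 125/904533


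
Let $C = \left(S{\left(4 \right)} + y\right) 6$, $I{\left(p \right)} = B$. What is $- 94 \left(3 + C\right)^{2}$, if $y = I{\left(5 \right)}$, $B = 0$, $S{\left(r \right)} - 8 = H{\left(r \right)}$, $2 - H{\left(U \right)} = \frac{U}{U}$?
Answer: $-305406$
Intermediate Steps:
$H{\left(U \right)} = 1$ ($H{\left(U \right)} = 2 - \frac{U}{U} = 2 - 1 = 1$)
$S{\left(r \right)} = 9$ ($S{\left(r \right)} = 8 + 1 = 9$)
$I{\left(p \right)} = 0$
$y = 0$
$C = 54$ ($C = \left(9 + 0\right) 6 = 9 \cdot 6 = 54$)
$- 94 \left(3 + C\right)^{2} = - 94 \left(3 + 54\right)^{2} = - 94 \cdot 57^{2} = \left(-94\right) 3249 = -305406$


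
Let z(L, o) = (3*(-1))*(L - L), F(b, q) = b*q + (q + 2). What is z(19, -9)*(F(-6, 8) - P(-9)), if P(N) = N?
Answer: 0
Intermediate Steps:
F(b, q) = 2 + q + b*q (F(b, q) = b*q + (2 + q) = 2 + q + b*q)
z(L, o) = 0 (z(L, o) = -3*0 = 0)
z(19, -9)*(F(-6, 8) - P(-9)) = 0*((2 + 8 - 6*8) - 1*(-9)) = 0*((2 + 8 - 48) + 9) = 0*(-38 + 9) = 0*(-29) = 0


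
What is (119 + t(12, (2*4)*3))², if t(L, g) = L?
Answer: 17161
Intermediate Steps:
(119 + t(12, (2*4)*3))² = (119 + 12)² = 131² = 17161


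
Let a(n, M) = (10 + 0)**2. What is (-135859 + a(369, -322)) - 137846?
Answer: -273605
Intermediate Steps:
a(n, M) = 100 (a(n, M) = 10**2 = 100)
(-135859 + a(369, -322)) - 137846 = (-135859 + 100) - 137846 = -135759 - 137846 = -273605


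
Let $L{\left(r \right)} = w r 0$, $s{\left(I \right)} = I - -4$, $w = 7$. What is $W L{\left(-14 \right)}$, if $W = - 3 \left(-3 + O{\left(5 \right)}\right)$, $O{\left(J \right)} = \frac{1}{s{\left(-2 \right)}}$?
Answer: $0$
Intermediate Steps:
$s{\left(I \right)} = 4 + I$ ($s{\left(I \right)} = I + 4 = 4 + I$)
$O{\left(J \right)} = \frac{1}{2}$ ($O{\left(J \right)} = \frac{1}{4 - 2} = \frac{1}{2}$)
$L{\left(r \right)} = 0$ ($L{\left(r \right)} = 7 r 0 = 0$)
$W = \frac{15}{2}$ ($W = - 3 \left(-3 + \frac{1}{2}\right) = \left(-3\right) \left(- \frac{5}{2}\right) = \frac{15}{2} \approx 7.5$)
$W L{\left(-14 \right)} = \frac{15}{2} \cdot 0 = 0$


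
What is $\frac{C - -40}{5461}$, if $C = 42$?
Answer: $\frac{82}{5461} \approx 0.015016$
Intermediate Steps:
$\frac{C - -40}{5461} = \frac{42 - -40}{5461} = \left(42 + 40\right) \frac{1}{5461} = 82 \cdot \frac{1}{5461} = \frac{82}{5461}$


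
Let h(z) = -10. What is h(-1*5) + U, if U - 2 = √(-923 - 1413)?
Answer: -8 + 4*I*√146 ≈ -8.0 + 48.332*I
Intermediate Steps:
U = 2 + 4*I*√146 (U = 2 + √(-923 - 1413) = 2 + √(-2336) = 2 + 4*I*√146 ≈ 2.0 + 48.332*I)
h(-1*5) + U = -10 + (2 + 4*I*√146) = -8 + 4*I*√146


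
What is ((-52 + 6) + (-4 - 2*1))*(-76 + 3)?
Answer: 3796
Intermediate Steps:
((-52 + 6) + (-4 - 2*1))*(-76 + 3) = (-46 + (-4 - 2))*(-73) = (-46 - 6)*(-73) = -52*(-73) = 3796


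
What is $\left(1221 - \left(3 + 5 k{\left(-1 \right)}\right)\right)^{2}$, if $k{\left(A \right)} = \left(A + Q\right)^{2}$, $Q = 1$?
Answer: $1483524$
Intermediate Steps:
$k{\left(A \right)} = \left(1 + A\right)^{2}$ ($k{\left(A \right)} = \left(A + 1\right)^{2} = \left(1 + A\right)^{2}$)
$\left(1221 - \left(3 + 5 k{\left(-1 \right)}\right)\right)^{2} = \left(1221 - \left(3 + 5 \left(1 - 1\right)^{2}\right)\right)^{2} = \left(1221 - \left(3 + 5 \cdot 0^{2}\right)\right)^{2} = \left(1221 - 3\right)^{2} = 1218^{2} = 1483524$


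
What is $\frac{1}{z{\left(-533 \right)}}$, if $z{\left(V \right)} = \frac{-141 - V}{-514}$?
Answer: $- \frac{257}{196} \approx -1.3112$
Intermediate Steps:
$z{\left(V \right)} = \frac{141}{514} + \frac{V}{514}$ ($z{\left(V \right)} = \left(-141 - V\right) \left(- \frac{1}{514}\right) = \frac{141}{514} + \frac{V}{514}$)
$\frac{1}{z{\left(-533 \right)}} = \frac{1}{\frac{141}{514} + \frac{1}{514} \left(-533\right)} = \frac{1}{\frac{141}{514} - \frac{533}{514}} = \frac{1}{- \frac{196}{257}} = - \frac{257}{196}$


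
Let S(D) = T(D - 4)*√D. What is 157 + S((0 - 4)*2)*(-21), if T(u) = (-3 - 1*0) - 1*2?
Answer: 157 + 210*I*√2 ≈ 157.0 + 296.98*I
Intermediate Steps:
T(u) = -5 (T(u) = (-3 + 0) - 2 = -3 - 2 = -5)
S(D) = -5*√D
157 + S((0 - 4)*2)*(-21) = 157 - 5*√2*√(0 - 4)*(-21) = 157 - 5*2*I*√2*(-21) = 157 - 10*I*√2*(-21) = 157 + 210*I*√2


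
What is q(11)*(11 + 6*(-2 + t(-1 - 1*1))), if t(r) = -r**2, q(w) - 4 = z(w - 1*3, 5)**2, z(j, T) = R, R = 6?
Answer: -1000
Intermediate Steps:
z(j, T) = 6
q(w) = 40 (q(w) = 4 + 6**2 = 4 + 36 = 40)
q(11)*(11 + 6*(-2 + t(-1 - 1*1))) = 40*(11 + 6*(-2 - (-1 - 1*1)**2)) = 40*(11 + 6*(-2 - (-1 - 1)**2)) = 40*(11 + 6*(-2 - 1*(-2)**2)) = 40*(11 + 6*(-2 - 1*4)) = 40*(11 + 6*(-2 - 4)) = 40*(11 + 6*(-6)) = 40*(11 - 36) = 40*(-25) = -1000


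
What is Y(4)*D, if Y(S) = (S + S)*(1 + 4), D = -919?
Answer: -36760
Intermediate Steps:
Y(S) = 10*S (Y(S) = (2*S)*5 = 10*S)
Y(4)*D = (10*4)*(-919) = 40*(-919) = -36760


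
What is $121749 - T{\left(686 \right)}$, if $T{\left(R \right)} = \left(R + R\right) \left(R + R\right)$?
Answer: $-1760635$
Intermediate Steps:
$T{\left(R \right)} = 4 R^{2}$ ($T{\left(R \right)} = 2 R 2 R = 4 R^{2}$)
$121749 - T{\left(686 \right)} = 121749 - 4 \cdot 686^{2} = 121749 - 4 \cdot 470596 = 121749 - 1882384 = -1760635$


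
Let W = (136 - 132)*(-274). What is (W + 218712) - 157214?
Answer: 60402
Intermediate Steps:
W = -1096 (W = 4*(-274) = -1096)
(W + 218712) - 157214 = (-1096 + 218712) - 157214 = 217616 - 157214 = 60402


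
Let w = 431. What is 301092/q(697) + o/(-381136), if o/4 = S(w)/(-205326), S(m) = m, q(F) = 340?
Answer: 86627190763651/97821412920 ≈ 885.56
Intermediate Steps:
o = -862/102663 (o = 4*(431/(-205326)) = 4*(431*(-1/205326)) = 4*(-431/205326) = -862/102663 ≈ -0.0083964)
301092/q(697) + o/(-381136) = 301092/340 - 862/102663/(-381136) = 301092*(1/340) - 862/102663*(-1/381136) = 75273/85 + 431/19564282584 = 86627190763651/97821412920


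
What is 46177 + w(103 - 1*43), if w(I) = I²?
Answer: 49777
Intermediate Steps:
46177 + w(103 - 1*43) = 46177 + (103 - 1*43)² = 46177 + (103 - 43)² = 46177 + 60² = 46177 + 3600 = 49777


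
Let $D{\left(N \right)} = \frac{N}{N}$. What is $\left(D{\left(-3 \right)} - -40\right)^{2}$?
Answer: $1681$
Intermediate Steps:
$D{\left(N \right)} = 1$
$\left(D{\left(-3 \right)} - -40\right)^{2} = \left(1 - -40\right)^{2} = \left(1 + 40\right)^{2} = 41^{2} = 1681$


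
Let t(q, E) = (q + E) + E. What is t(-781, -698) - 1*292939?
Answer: -295116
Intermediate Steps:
t(q, E) = q + 2*E (t(q, E) = (E + q) + E = q + 2*E)
t(-781, -698) - 1*292939 = (-781 + 2*(-698)) - 1*292939 = (-781 - 1396) - 292939 = -2177 - 292939 = -295116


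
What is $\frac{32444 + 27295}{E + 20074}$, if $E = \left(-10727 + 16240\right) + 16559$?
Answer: $\frac{59739}{42146} \approx 1.4174$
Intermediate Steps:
$E = 22072$ ($E = 5513 + 16559 = 22072$)
$\frac{32444 + 27295}{E + 20074} = \frac{32444 + 27295}{22072 + 20074} = \frac{59739}{42146}$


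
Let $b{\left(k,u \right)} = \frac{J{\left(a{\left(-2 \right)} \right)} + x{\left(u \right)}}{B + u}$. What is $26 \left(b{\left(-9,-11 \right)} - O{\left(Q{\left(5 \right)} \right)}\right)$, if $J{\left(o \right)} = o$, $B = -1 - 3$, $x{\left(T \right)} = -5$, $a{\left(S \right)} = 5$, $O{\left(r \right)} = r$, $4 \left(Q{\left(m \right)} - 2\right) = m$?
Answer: $- \frac{169}{2} \approx -84.5$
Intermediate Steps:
$Q{\left(m \right)} = 2 + \frac{m}{4}$
$B = -4$ ($B = -1 - 3 = -4$)
$b{\left(k,u \right)} = 0$ ($b{\left(k,u \right)} = \frac{5 - 5}{-4 + u} = \frac{0}{-4 + u} = 0$)
$26 \left(b{\left(-9,-11 \right)} - O{\left(Q{\left(5 \right)} \right)}\right) = 26 \left(0 - \left(2 + \frac{1}{4} \cdot 5\right)\right) = 26 \left(0 - \left(2 + \frac{5}{4}\right)\right) = 26 \left(0 - \frac{13}{4}\right) = 26 \left(- \frac{13}{4}\right) = - \frac{169}{2}$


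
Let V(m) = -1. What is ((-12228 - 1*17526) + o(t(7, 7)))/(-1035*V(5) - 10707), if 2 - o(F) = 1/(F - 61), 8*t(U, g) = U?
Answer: 1788838/581529 ≈ 3.0761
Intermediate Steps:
t(U, g) = U/8
o(F) = 2 - 1/(-61 + F) (o(F) = 2 - 1/(F - 61) = 2 - 1/(-61 + F))
((-12228 - 1*17526) + o(t(7, 7)))/(-1035*V(5) - 10707) = ((-12228 - 1*17526) + (-123 + 2*((⅛)*7))/(-61 + (⅛)*7))/(-1035*(-1) - 10707) = ((-12228 - 17526) + (-123 + 2*(7/8))/(-61 + 7/8))/(1035 - 10707) = (-29754 + (-123 + 7/4)/(-481/8))/(-9672) = (-29754 - 8/481*(-485/4))*(-1/9672) = (-29754 + 970/481)*(-1/9672) = -14310704/481*(-1/9672) = 1788838/581529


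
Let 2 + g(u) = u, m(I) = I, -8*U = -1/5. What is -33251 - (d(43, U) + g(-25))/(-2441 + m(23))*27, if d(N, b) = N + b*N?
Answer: -1072006093/32240 ≈ -33251.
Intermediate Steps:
U = 1/40 (U = -(-1)/(8*5) = -⅛*(-⅕) = 1/40 ≈ 0.025000)
g(u) = -2 + u
d(N, b) = N + N*b
-33251 - (d(43, U) + g(-25))/(-2441 + m(23))*27 = -33251 - (43*(1 + 1/40) + (-2 - 25))/(-2441 + 23)*27 = -33251 - (43*(41/40) - 27)/(-2418)*27 = -33251 - (1763/40 - 27)*(-1/2418)*27 = -33251 - (683/40)*(-1/2418)*27 = -33251 - (-683)*27/96720 = -33251 - 1*(-6147/32240) = -33251 + 6147/32240 = -1072006093/32240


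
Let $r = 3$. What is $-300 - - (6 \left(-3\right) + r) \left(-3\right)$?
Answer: $-255$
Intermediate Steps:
$-300 - - (6 \left(-3\right) + r) \left(-3\right) = -300 - - (6 \left(-3\right) + 3) \left(-3\right) = -300 - - (-18 + 3) \left(-3\right) = -300 - \left(-1\right) \left(-15\right) \left(-3\right) = -300 - 15 \left(-3\right) = -300 - -45 = -300 + 45 = -255$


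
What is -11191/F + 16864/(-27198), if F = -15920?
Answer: 17948969/216496080 ≈ 0.082907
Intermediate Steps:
-11191/F + 16864/(-27198) = -11191/(-15920) + 16864/(-27198) = -11191*(-1/15920) + 16864*(-1/27198) = 11191/15920 - 8432/13599 = 17948969/216496080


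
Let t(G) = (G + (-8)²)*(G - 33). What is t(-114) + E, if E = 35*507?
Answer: 25095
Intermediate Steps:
t(G) = (-33 + G)*(64 + G) (t(G) = (G + 64)*(-33 + G) = (64 + G)*(-33 + G) = (-33 + G)*(64 + G))
E = 17745
t(-114) + E = (-2112 + (-114)² + 31*(-114)) + 17745 = (-2112 + 12996 - 3534) + 17745 = 7350 + 17745 = 25095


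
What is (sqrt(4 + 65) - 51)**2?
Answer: (51 - sqrt(69))**2 ≈ 1822.7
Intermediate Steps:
(sqrt(4 + 65) - 51)**2 = (sqrt(69) - 51)**2 = (-51 + sqrt(69))**2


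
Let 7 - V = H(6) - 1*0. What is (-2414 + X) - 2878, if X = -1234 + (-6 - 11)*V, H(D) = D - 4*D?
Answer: -6951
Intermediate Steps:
H(D) = -3*D
V = 25 (V = 7 - (-3*6 - 1*0) = 7 - (-18 + 0) = 7 - 1*(-18) = 7 + 18 = 25)
X = -1659 (X = -1234 + (-6 - 11)*25 = -1234 - 17*25 = -1234 - 425 = -1659)
(-2414 + X) - 2878 = (-2414 - 1659) - 2878 = -4073 - 2878 = -6951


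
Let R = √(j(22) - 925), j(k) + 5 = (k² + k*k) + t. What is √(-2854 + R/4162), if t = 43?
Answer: I*√49437646918/4162 ≈ 53.423*I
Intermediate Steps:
j(k) = 38 + 2*k² (j(k) = -5 + ((k² + k*k) + 43) = -5 + ((k² + k²) + 43) = -5 + (2*k² + 43) = -5 + (43 + 2*k²) = 38 + 2*k²)
R = 9 (R = √((38 + 2*22²) - 925) = √((38 + 2*484) - 925) = √((38 + 968) - 925) = √(1006 - 925) = √81 = 9)
√(-2854 + R/4162) = √(-2854 + 9/4162) = √(-11878339/4162) = I*√49437646918/4162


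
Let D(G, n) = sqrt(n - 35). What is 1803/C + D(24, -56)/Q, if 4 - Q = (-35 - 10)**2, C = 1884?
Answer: 601/628 - I*sqrt(91)/2021 ≈ 0.95701 - 0.0047201*I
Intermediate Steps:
D(G, n) = sqrt(-35 + n)
Q = -2021 (Q = 4 - (-35 - 10)**2 = 4 - 1*(-45)**2 = 4 - 1*2025 = 4 - 2025 = -2021)
1803/C + D(24, -56)/Q = 1803/1884 + sqrt(-35 - 56)/(-2021) = 1803*(1/1884) + sqrt(-91)*(-1/2021) = 601/628 + (I*sqrt(91))*(-1/2021) = 601/628 - I*sqrt(91)/2021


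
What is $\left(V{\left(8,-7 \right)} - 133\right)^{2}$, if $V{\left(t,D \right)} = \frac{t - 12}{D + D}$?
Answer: $\frac{863041}{49} \approx 17613.0$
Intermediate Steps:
$V{\left(t,D \right)} = \frac{-12 + t}{2 D}$
$\left(V{\left(8,-7 \right)} - 133\right)^{2} = \left(\frac{-12 + 8}{2 \left(-7\right)} - 133\right)^{2} = \left(\frac{1}{2} \left(- \frac{1}{7}\right) \left(-4\right) - 133\right)^{2} = \left(\frac{2}{7} - 133\right)^{2} = \left(- \frac{929}{7}\right)^{2} = \frac{863041}{49}$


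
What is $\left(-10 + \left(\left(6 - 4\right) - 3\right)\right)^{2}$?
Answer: $121$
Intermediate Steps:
$\left(-10 + \left(\left(6 - 4\right) - 3\right)\right)^{2} = \left(-10 + \left(2 - 3\right)\right)^{2} = \left(-10 - 1\right)^{2} = \left(-11\right)^{2} = 121$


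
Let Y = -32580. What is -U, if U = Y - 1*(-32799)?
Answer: -219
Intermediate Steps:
U = 219 (U = -32580 - 1*(-32799) = -32580 + 32799 = 219)
-U = -1*219 = -219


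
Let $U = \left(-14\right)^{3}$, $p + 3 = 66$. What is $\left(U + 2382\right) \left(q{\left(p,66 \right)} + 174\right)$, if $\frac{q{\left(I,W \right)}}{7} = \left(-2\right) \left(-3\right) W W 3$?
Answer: $-198748860$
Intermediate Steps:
$p = 63$ ($p = -3 + 66 = 63$)
$q{\left(I,W \right)} = 126 W^{2}$ ($q{\left(I,W \right)} = 7 \left(-2\right) \left(-3\right) W W 3 = 7 \cdot 6 W^{2} \cdot 3 = 7 \cdot 6 \cdot 3 W^{2} = 7 \cdot 18 W^{2} = 126 W^{2}$)
$U = -2744$
$\left(U + 2382\right) \left(q{\left(p,66 \right)} + 174\right) = \left(-2744 + 2382\right) \left(126 \cdot 66^{2} + 174\right) = - 362 \left(126 \cdot 4356 + 174\right) = - 362 \left(548856 + 174\right) = \left(-362\right) 549030 = -198748860$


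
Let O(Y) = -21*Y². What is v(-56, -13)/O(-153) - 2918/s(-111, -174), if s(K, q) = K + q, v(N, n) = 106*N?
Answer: 68388022/6671565 ≈ 10.251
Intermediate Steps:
v(-56, -13)/O(-153) - 2918/s(-111, -174) = (106*(-56))/((-21*(-153)²)) - 2918/(-111 - 174) = -5936/((-21*23409)) - 2918/(-285) = -5936/(-491589) - 2918*(-1/285) = -5936*(-1/491589) + 2918/285 = 848/70227 + 2918/285 = 68388022/6671565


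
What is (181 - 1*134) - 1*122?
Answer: -75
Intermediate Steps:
(181 - 1*134) - 1*122 = (181 - 134) - 122 = 47 - 122 = -75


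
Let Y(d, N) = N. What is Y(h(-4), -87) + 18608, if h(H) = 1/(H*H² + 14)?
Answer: 18521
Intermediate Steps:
h(H) = 1/(14 + H³) (h(H) = 1/(H³ + 14) = 1/(14 + H³))
Y(h(-4), -87) + 18608 = -87 + 18608 = 18521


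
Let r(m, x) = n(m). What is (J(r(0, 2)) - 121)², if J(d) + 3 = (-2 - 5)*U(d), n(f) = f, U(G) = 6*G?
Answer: 15376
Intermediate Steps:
r(m, x) = m
J(d) = -3 - 42*d (J(d) = -3 + (-2 - 5)*(6*d) = -3 - 42*d)
(J(r(0, 2)) - 121)² = ((-3 - 42*0) - 121)² = ((-3 + 0) - 121)² = (-3 - 121)² = (-124)² = 15376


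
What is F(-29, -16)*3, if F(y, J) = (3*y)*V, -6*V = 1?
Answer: 87/2 ≈ 43.500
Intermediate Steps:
V = -1/6 (V = -1/6*1 = -1/6 ≈ -0.16667)
F(y, J) = -y/2 (F(y, J) = (3*y)*(-1/6) = -y/2)
F(-29, -16)*3 = -1/2*(-29)*3 = (29/2)*3 = 87/2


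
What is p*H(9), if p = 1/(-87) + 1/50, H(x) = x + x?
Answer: 111/725 ≈ 0.15310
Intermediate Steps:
H(x) = 2*x
p = 37/4350 (p = 1*(-1/87) + 1*(1/50) = -1/87 + 1/50 = 37/4350 ≈ 0.0085057)
p*H(9) = 37*(2*9)/4350 = (37/4350)*18 = 111/725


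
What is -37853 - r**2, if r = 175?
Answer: -68478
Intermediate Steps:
-37853 - r**2 = -37853 - 1*175**2 = -37853 - 1*30625 = -37853 - 30625 = -68478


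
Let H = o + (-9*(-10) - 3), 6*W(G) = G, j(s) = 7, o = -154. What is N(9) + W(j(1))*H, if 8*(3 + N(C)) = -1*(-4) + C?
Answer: -1909/24 ≈ -79.542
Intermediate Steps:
W(G) = G/6
H = -67 (H = -154 + (-9*(-10) - 3) = -154 + (90 - 3) = -154 + 87 = -67)
N(C) = -5/2 + C/8 (N(C) = -3 + (-1*(-4) + C)/8 = -3 + (4 + C)/8 = -3 + (½ + C/8) = -5/2 + C/8)
N(9) + W(j(1))*H = (-5/2 + (⅛)*9) + ((⅙)*7)*(-67) = (-5/2 + 9/8) + (7/6)*(-67) = -11/8 - 469/6 = -1909/24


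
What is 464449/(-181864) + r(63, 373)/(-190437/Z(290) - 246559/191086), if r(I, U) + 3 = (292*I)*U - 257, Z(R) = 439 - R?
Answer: -3231407471117437235/602243989613752 ≈ -5365.6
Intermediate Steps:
r(I, U) = -260 + 292*I*U (r(I, U) = -3 + ((292*I)*U - 257) = -3 + (292*I*U - 257) = -3 + (-257 + 292*I*U) = -260 + 292*I*U)
464449/(-181864) + r(63, 373)/(-190437/Z(290) - 246559/191086) = 464449/(-181864) + (-260 + 292*63*373)/(-190437/(439 - 1*290) - 246559/191086) = 464449*(-1/181864) + (-260 + 6861708)/(-190437/(439 - 290) - 246559*1/191086) = -464449/181864 + 6861448/(-190437/149 - 246559/191086) = -464449/181864 + 6861448/(-36426581873/28471814) = -464449/181864 + 6861448*(-28471814/36426581873) = -464449/181864 - 17759806475152/3311507443 = -3231407471117437235/602243989613752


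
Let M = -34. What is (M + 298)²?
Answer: 69696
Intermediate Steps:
(M + 298)² = (-34 + 298)² = 264² = 69696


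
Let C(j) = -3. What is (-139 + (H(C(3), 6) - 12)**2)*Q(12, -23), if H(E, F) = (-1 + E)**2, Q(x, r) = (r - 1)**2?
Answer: -70848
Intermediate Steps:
Q(x, r) = (-1 + r)**2
(-139 + (H(C(3), 6) - 12)**2)*Q(12, -23) = (-139 + ((-1 - 3)**2 - 12)**2)*(-1 - 23)**2 = (-139 + ((-4)**2 - 12)**2)*(-24)**2 = (-139 + (16 - 12)**2)*576 = (-139 + 4**2)*576 = (-139 + 16)*576 = -123*576 = -70848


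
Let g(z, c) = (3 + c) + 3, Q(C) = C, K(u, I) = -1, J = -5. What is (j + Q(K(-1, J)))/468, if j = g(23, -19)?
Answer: -7/234 ≈ -0.029915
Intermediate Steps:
g(z, c) = 6 + c
j = -13 (j = 6 - 19 = -13)
(j + Q(K(-1, J)))/468 = (-13 - 1)/468 = -14*1/468 = -7/234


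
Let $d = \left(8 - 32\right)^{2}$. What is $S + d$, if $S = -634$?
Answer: $-58$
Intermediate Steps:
$d = 576$ ($d = \left(-24\right)^{2} = 576$)
$S + d = -634 + 576 = -58$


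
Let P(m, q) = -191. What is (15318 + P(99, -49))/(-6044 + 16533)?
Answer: 15127/10489 ≈ 1.4422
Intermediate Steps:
(15318 + P(99, -49))/(-6044 + 16533) = (15318 - 191)/(-6044 + 16533) = 15127/10489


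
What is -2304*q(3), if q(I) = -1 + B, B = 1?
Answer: 0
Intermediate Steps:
q(I) = 0 (q(I) = -1 + 1 = 0)
-2304*q(3) = -2304*0 = 0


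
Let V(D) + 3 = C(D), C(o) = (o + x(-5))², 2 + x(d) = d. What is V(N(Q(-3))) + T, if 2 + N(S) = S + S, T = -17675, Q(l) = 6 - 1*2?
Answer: -17677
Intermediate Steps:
Q(l) = 4 (Q(l) = 6 - 2 = 4)
x(d) = -2 + d
C(o) = (-7 + o)² (C(o) = (o + (-2 - 5))² = (o - 7)² = (-7 + o)²)
N(S) = -2 + 2*S (N(S) = -2 + (S + S) = -2 + 2*S)
V(D) = -3 + (-7 + D)²
V(N(Q(-3))) + T = (-3 + (-7 + (-2 + 2*4))²) - 17675 = (-3 + (-7 + (-2 + 8))²) - 17675 = (-3 + (-7 + 6)²) - 17675 = (-3 + (-1)²) - 17675 = (-3 + 1) - 17675 = -2 - 17675 = -17677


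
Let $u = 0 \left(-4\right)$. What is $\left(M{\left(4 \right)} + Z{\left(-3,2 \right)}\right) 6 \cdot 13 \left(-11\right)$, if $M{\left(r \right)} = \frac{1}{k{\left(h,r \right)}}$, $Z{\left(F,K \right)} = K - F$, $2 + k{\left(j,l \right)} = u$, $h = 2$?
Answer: $-3861$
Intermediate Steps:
$u = 0$
$k{\left(j,l \right)} = -2$ ($k{\left(j,l \right)} = -2 + 0 = -2$)
$M{\left(r \right)} = - \frac{1}{2}$ ($M{\left(r \right)} = \frac{1}{-2} = - \frac{1}{2}$)
$\left(M{\left(4 \right)} + Z{\left(-3,2 \right)}\right) 6 \cdot 13 \left(-11\right) = \left(- \frac{1}{2} + \left(2 - -3\right)\right) 6 \cdot 13 \left(-11\right) = \left(- \frac{1}{2} + \left(2 + 3\right)\right) 6 \cdot 13 \left(-11\right) = \left(- \frac{1}{2} + 5\right) 6 \cdot 13 \left(-11\right) = \frac{9}{2} \cdot 6 \cdot 13 \left(-11\right) = 27 \cdot 13 \left(-11\right) = 351 \left(-11\right) = -3861$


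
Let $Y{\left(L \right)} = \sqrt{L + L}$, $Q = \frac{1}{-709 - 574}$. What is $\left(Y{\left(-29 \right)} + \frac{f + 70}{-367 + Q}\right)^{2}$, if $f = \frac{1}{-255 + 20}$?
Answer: $\frac{\left(7034689 - 36884190 i \sqrt{58}\right)^{2}}{1360443471956100} \approx -57.964 - 2.905 i$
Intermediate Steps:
$f = - \frac{1}{235}$ ($f = \frac{1}{-235} = - \frac{1}{235} \approx -0.0042553$)
$Q = - \frac{1}{1283}$ ($Q = \frac{1}{-1283} = - \frac{1}{1283} \approx -0.00077942$)
$Y{\left(L \right)} = \sqrt{2} \sqrt{L}$ ($Y{\left(L \right)} = \sqrt{2 L} = \sqrt{2} \sqrt{L}$)
$\left(Y{\left(-29 \right)} + \frac{f + 70}{-367 + Q}\right)^{2} = \left(\sqrt{2} \sqrt{-29} + \frac{- \frac{1}{235} + 70}{-367 - \frac{1}{1283}}\right)^{2} = \left(\sqrt{2} i \sqrt{29} + \frac{16449}{235 \left(- \frac{470862}{1283}\right)}\right)^{2} = \left(i \sqrt{58} + \frac{16449}{235} \left(- \frac{1283}{470862}\right)\right)^{2} = \left(i \sqrt{58} - \frac{7034689}{36884190}\right)^{2} = \left(- \frac{7034689}{36884190} + i \sqrt{58}\right)^{2}$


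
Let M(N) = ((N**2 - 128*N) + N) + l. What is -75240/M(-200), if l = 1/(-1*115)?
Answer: -8652600/7520999 ≈ -1.1505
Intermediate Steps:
l = -1/115 (l = 1/(-115) = -1/115 ≈ -0.0086956)
M(N) = -1/115 + N**2 - 127*N (M(N) = ((N**2 - 128*N) + N) - 1/115 = (N**2 - 127*N) - 1/115 = -1/115 + N**2 - 127*N)
-75240/M(-200) = -75240/(-1/115 + (-200)**2 - 127*(-200)) = -75240/(-1/115 + 40000 + 25400) = -75240/7520999/115 = -75240*115/7520999 = -8652600/7520999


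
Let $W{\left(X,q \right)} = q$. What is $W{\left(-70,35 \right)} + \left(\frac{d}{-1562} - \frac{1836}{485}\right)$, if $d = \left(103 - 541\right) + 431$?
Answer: $\frac{23650513}{757570} \approx 31.219$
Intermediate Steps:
$d = -7$ ($d = -438 + 431 = -7$)
$W{\left(-70,35 \right)} + \left(\frac{d}{-1562} - \frac{1836}{485}\right) = 35 - \left(- \frac{7}{1562} + \frac{1836}{485}\right) = 35 - \frac{2864437}{757570} = \frac{23650513}{757570}$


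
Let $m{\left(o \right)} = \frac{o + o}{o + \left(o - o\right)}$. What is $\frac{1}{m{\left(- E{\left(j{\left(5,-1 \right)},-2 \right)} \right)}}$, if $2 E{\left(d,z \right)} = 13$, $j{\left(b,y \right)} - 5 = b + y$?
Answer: $\frac{1}{2} \approx 0.5$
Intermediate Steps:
$j{\left(b,y \right)} = 5 + b + y$ ($j{\left(b,y \right)} = 5 + \left(b + y\right) = 5 + b + y$)
$E{\left(d,z \right)} = \frac{13}{2}$ ($E{\left(d,z \right)} = \frac{1}{2} \cdot 13 = \frac{13}{2}$)
$m{\left(o \right)} = 2$ ($m{\left(o \right)} = \frac{2 o}{o + 0} = \frac{2 o}{o} = 2$)
$\frac{1}{m{\left(- E{\left(j{\left(5,-1 \right)},-2 \right)} \right)}} = \frac{1}{2}$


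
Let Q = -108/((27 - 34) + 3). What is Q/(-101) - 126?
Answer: -12753/101 ≈ -126.27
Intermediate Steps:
Q = 27 (Q = -108/(-7 + 3) = -108/(-4) = -108*(-¼) = 27)
Q/(-101) - 126 = 27/(-101) - 126 = -1/101*27 - 126 = -27/101 - 126 = -12753/101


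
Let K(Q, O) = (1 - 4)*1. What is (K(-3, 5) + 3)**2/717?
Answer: 0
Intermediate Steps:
K(Q, O) = -3 (K(Q, O) = -3*1 = -3)
(K(-3, 5) + 3)**2/717 = (-3 + 3)**2/717 = 0**2*(1/717) = 0*(1/717) = 0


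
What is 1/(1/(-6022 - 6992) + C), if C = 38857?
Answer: 13014/505684997 ≈ 2.5735e-5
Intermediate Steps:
1/(1/(-6022 - 6992) + C) = 1/(1/(-6022 - 6992) + 38857) = 1/(1/(-13014) + 38857) = 1/(-1/13014 + 38857) = 1/(505684997/13014) = 13014/505684997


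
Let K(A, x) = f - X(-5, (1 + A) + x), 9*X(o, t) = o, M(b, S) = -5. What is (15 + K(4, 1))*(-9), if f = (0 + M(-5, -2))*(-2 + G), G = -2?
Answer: -320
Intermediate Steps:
X(o, t) = o/9
f = 20 (f = (0 - 5)*(-2 - 2) = -5*(-4) = 20)
K(A, x) = 185/9 (K(A, x) = 20 - (-5)/9 = 20 - 1*(-5/9) = 20 + 5/9 = 185/9)
(15 + K(4, 1))*(-9) = (15 + 185/9)*(-9) = (320/9)*(-9) = -320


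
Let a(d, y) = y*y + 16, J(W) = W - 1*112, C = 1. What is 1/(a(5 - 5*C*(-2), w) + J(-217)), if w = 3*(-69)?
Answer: 1/42536 ≈ 2.3509e-5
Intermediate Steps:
J(W) = -112 + W (J(W) = W - 112 = -112 + W)
w = -207
a(d, y) = 16 + y² (a(d, y) = y² + 16 = 16 + y²)
1/(a(5 - 5*C*(-2), w) + J(-217)) = 1/((16 + (-207)²) + (-112 - 217)) = 1/((16 + 42849) - 329) = 1/(42865 - 329) = 1/42536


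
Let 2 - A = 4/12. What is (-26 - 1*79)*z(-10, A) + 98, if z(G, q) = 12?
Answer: -1162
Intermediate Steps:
A = 5/3 (A = 2 - 4/12 = 2 - 1*⅓ = 2 - ⅓ = 5/3 ≈ 1.6667)
(-26 - 1*79)*z(-10, A) + 98 = (-26 - 1*79)*12 + 98 = (-26 - 79)*12 + 98 = -105*12 + 98 = -1260 + 98 = -1162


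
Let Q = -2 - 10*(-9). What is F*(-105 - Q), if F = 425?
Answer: -82025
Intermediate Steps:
Q = 88 (Q = -2 + 90 = 88)
F*(-105 - Q) = 425*(-105 - 1*88) = 425*(-105 - 88) = 425*(-193) = -82025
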